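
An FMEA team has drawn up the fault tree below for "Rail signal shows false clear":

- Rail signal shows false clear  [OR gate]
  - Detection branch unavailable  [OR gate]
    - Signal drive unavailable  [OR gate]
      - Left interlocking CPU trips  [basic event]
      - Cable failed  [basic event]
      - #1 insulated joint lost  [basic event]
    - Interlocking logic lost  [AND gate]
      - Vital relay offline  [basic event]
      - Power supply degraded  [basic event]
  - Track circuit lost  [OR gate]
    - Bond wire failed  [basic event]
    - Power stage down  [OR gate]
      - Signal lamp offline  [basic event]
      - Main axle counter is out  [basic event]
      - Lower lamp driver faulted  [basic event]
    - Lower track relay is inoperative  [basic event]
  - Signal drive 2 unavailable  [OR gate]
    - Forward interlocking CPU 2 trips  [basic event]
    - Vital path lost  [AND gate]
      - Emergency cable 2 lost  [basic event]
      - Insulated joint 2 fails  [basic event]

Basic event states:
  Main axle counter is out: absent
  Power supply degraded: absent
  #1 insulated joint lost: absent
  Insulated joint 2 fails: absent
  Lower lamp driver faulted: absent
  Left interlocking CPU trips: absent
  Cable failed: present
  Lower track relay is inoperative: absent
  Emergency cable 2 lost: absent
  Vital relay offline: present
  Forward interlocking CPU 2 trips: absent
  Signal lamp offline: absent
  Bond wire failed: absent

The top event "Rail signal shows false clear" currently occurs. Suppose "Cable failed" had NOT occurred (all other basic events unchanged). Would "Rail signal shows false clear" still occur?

No

Counterfactual: set "Cable failed" to not occurred.
Signal drive unavailable [OR]: Left interlocking CPU trips=not, Cable failed=not, #1 insulated joint lost=not → no input occurs → does not occur.
Interlocking logic lost [AND]: Vital relay offline=occurs, Power supply degraded=not → not all inputs occur → does not occur.
Detection branch unavailable [OR]: Signal drive unavailable=not, Interlocking logic lost=not → no input occurs → does not occur.
Power stage down [OR]: Signal lamp offline=not, Main axle counter is out=not, Lower lamp driver faulted=not → no input occurs → does not occur.
Track circuit lost [OR]: Bond wire failed=not, Power stage down=not, Lower track relay is inoperative=not → no input occurs → does not occur.
Vital path lost [AND]: Emergency cable 2 lost=not, Insulated joint 2 fails=not → not all inputs occur → does not occur.
Signal drive 2 unavailable [OR]: Forward interlocking CPU 2 trips=not, Vital path lost=not → no input occurs → does not occur.
Rail signal shows false clear [OR]: Detection branch unavailable=not, Track circuit lost=not, Signal drive 2 unavailable=not → no input occurs → does not occur.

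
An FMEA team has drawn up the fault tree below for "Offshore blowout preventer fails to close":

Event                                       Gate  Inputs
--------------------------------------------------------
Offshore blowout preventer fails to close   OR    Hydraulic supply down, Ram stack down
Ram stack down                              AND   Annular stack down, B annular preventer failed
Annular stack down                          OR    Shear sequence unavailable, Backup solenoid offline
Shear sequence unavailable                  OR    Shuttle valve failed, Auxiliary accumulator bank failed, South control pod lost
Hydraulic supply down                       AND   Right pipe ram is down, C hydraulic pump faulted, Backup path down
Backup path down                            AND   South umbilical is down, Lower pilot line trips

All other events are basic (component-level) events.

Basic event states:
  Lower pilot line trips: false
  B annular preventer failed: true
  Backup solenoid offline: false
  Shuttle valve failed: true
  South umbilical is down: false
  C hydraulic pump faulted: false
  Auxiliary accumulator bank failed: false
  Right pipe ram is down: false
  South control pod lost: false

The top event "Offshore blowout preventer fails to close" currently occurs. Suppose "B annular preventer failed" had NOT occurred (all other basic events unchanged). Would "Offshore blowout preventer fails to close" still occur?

No

Counterfactual: set "B annular preventer failed" to not occurred.
Backup path down [AND]: South umbilical is down=not, Lower pilot line trips=not → not all inputs occur → does not occur.
Hydraulic supply down [AND]: Right pipe ram is down=not, C hydraulic pump faulted=not, Backup path down=not → not all inputs occur → does not occur.
Shear sequence unavailable [OR]: Shuttle valve failed=occurs, Auxiliary accumulator bank failed=not, South control pod lost=not → at least one input occurs → occurs.
Annular stack down [OR]: Shear sequence unavailable=occurs, Backup solenoid offline=not → at least one input occurs → occurs.
Ram stack down [AND]: Annular stack down=occurs, B annular preventer failed=not → not all inputs occur → does not occur.
Offshore blowout preventer fails to close [OR]: Hydraulic supply down=not, Ram stack down=not → no input occurs → does not occur.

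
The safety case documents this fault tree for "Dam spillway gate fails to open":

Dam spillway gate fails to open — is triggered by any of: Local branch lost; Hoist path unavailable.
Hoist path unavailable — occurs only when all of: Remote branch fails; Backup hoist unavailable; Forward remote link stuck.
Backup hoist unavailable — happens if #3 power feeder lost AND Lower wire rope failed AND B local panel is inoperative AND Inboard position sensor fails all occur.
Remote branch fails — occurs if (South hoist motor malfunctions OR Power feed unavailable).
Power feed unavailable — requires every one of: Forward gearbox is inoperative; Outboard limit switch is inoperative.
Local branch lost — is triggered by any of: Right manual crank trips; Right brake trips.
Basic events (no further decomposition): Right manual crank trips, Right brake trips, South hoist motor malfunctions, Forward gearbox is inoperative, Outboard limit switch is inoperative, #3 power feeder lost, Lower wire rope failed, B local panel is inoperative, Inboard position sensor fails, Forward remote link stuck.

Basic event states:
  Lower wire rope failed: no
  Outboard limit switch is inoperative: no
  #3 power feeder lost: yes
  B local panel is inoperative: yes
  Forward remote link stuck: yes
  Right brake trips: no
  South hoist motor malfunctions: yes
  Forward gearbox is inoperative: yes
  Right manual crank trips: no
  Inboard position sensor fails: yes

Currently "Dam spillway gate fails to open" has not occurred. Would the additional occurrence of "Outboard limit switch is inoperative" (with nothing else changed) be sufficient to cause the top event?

No

Counterfactual: set "Outboard limit switch is inoperative" to occurred.
Local branch lost [OR]: Right manual crank trips=not, Right brake trips=not → no input occurs → does not occur.
Power feed unavailable [AND]: Forward gearbox is inoperative=occurs, Outboard limit switch is inoperative=occurs → all inputs occur → occurs.
Remote branch fails [OR]: South hoist motor malfunctions=occurs, Power feed unavailable=occurs → at least one input occurs → occurs.
Backup hoist unavailable [AND]: #3 power feeder lost=occurs, Lower wire rope failed=not, B local panel is inoperative=occurs, Inboard position sensor fails=occurs → not all inputs occur → does not occur.
Hoist path unavailable [AND]: Remote branch fails=occurs, Backup hoist unavailable=not, Forward remote link stuck=occurs → not all inputs occur → does not occur.
Dam spillway gate fails to open [OR]: Local branch lost=not, Hoist path unavailable=not → no input occurs → does not occur.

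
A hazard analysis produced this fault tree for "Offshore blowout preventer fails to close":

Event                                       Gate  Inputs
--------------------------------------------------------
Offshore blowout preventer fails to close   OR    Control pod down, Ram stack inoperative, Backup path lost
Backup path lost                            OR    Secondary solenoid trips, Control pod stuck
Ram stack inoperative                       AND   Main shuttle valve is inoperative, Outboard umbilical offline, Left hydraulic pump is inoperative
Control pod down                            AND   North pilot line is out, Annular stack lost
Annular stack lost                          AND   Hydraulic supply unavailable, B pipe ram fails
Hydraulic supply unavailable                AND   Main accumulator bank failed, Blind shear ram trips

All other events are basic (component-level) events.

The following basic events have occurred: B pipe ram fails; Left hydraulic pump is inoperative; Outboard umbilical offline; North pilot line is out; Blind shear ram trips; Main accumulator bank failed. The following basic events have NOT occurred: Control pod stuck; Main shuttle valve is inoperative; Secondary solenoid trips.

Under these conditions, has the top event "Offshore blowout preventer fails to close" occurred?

Yes

Hydraulic supply unavailable [AND]: Main accumulator bank failed=occurs, Blind shear ram trips=occurs → all inputs occur → occurs.
Annular stack lost [AND]: Hydraulic supply unavailable=occurs, B pipe ram fails=occurs → all inputs occur → occurs.
Control pod down [AND]: North pilot line is out=occurs, Annular stack lost=occurs → all inputs occur → occurs.
Ram stack inoperative [AND]: Main shuttle valve is inoperative=not, Outboard umbilical offline=occurs, Left hydraulic pump is inoperative=occurs → not all inputs occur → does not occur.
Backup path lost [OR]: Secondary solenoid trips=not, Control pod stuck=not → no input occurs → does not occur.
Offshore blowout preventer fails to close [OR]: Control pod down=occurs, Ram stack inoperative=not, Backup path lost=not → at least one input occurs → occurs.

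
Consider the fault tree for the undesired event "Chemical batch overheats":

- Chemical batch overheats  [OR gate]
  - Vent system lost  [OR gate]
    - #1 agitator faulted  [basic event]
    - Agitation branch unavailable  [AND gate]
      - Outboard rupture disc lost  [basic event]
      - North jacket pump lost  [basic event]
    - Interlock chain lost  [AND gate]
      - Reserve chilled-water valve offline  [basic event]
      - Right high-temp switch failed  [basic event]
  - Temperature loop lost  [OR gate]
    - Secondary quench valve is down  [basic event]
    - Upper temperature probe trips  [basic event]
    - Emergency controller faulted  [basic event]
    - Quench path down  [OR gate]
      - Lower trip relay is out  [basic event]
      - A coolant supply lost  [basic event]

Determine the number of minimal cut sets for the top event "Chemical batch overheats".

Agitation branch unavailable [AND]: one cut set from each child combined → 1 × 1 = 1 cut set(s).
Interlock chain lost [AND]: one cut set from each child combined → 1 × 1 = 1 cut set(s).
Vent system lost [OR]: union of children's cut sets → 3 cut set(s).
Quench path down [OR]: union of children's cut sets → 2 cut set(s).
Temperature loop lost [OR]: union of children's cut sets → 5 cut set(s).
Chemical batch overheats [OR]: union of children's cut sets → 8 cut set(s).
Minimal cut sets: {#1 agitator faulted}; {North jacket pump lost, Outboard rupture disc lost}; {Reserve chilled-water valve offline, Right high-temp switch failed}; {Secondary quench valve is down}; {Upper temperature probe trips}; {Emergency controller faulted}; {Lower trip relay is out}; {A coolant supply lost}.

8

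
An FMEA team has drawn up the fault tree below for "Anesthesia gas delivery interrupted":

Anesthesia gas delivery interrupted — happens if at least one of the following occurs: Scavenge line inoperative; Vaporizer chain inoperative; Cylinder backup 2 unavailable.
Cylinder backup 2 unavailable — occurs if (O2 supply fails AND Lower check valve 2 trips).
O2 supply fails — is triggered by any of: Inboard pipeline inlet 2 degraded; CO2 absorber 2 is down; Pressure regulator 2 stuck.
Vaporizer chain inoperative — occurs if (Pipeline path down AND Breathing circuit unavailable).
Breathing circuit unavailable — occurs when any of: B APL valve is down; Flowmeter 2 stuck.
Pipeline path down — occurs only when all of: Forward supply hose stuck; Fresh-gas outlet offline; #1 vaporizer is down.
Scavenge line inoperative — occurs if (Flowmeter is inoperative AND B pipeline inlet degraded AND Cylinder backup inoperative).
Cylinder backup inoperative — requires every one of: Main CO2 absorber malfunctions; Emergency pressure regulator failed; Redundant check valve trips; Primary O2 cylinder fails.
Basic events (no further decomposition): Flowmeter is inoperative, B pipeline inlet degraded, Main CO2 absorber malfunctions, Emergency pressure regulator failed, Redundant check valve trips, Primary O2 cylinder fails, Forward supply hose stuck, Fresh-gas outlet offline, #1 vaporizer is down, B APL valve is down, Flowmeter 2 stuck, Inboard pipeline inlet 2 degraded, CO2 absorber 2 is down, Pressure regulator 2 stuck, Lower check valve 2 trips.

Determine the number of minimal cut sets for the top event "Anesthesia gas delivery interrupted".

6

Cylinder backup inoperative [AND]: one cut set from each child combined → 1 × 1 × 1 × 1 = 1 cut set(s).
Scavenge line inoperative [AND]: one cut set from each child combined → 1 × 1 × 1 = 1 cut set(s).
Pipeline path down [AND]: one cut set from each child combined → 1 × 1 × 1 = 1 cut set(s).
Breathing circuit unavailable [OR]: union of children's cut sets → 2 cut set(s).
Vaporizer chain inoperative [AND]: one cut set from each child combined → 1 × 2 = 2 cut set(s).
O2 supply fails [OR]: union of children's cut sets → 3 cut set(s).
Cylinder backup 2 unavailable [AND]: one cut set from each child combined → 3 × 1 = 3 cut set(s).
Anesthesia gas delivery interrupted [OR]: union of children's cut sets → 6 cut set(s).
Minimal cut sets: {B pipeline inlet degraded, Emergency pressure regulator failed, Flowmeter is inoperative, Main CO2 absorber malfunctions, Primary O2 cylinder fails, Redundant check valve trips}; {#1 vaporizer is down, B APL valve is down, Forward supply hose stuck, Fresh-gas outlet offline}; {#1 vaporizer is down, Flowmeter 2 stuck, Forward supply hose stuck, Fresh-gas outlet offline}; {Inboard pipeline inlet 2 degraded, Lower check valve 2 trips}; {CO2 absorber 2 is down, Lower check valve 2 trips}; {Lower check valve 2 trips, Pressure regulator 2 stuck}.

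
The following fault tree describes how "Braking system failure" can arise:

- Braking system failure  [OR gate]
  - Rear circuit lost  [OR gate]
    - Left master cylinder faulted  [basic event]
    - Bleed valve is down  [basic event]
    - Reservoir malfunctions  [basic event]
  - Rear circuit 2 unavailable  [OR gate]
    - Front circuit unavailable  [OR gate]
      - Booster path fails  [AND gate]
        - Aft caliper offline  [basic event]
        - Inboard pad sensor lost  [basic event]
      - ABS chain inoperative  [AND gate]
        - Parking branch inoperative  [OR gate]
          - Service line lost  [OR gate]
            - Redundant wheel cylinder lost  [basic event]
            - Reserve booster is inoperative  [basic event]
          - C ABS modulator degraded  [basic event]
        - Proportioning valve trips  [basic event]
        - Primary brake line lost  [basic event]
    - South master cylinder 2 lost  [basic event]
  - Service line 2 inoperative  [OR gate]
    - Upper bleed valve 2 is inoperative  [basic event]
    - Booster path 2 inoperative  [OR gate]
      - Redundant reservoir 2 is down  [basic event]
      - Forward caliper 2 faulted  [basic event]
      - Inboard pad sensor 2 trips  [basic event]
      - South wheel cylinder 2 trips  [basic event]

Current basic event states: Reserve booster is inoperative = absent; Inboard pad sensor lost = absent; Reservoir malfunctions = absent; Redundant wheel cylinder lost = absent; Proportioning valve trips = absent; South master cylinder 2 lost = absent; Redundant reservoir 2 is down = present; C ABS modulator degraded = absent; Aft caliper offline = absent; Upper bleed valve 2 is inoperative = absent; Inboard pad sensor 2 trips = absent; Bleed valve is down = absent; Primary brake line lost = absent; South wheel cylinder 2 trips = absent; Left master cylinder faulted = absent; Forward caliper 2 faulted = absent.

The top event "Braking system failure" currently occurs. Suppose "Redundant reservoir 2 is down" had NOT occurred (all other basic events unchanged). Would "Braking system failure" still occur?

Counterfactual: set "Redundant reservoir 2 is down" to not occurred.
Rear circuit lost [OR]: Left master cylinder faulted=not, Bleed valve is down=not, Reservoir malfunctions=not → no input occurs → does not occur.
Booster path fails [AND]: Aft caliper offline=not, Inboard pad sensor lost=not → not all inputs occur → does not occur.
Service line lost [OR]: Redundant wheel cylinder lost=not, Reserve booster is inoperative=not → no input occurs → does not occur.
Parking branch inoperative [OR]: Service line lost=not, C ABS modulator degraded=not → no input occurs → does not occur.
ABS chain inoperative [AND]: Parking branch inoperative=not, Proportioning valve trips=not, Primary brake line lost=not → not all inputs occur → does not occur.
Front circuit unavailable [OR]: Booster path fails=not, ABS chain inoperative=not → no input occurs → does not occur.
Rear circuit 2 unavailable [OR]: Front circuit unavailable=not, South master cylinder 2 lost=not → no input occurs → does not occur.
Booster path 2 inoperative [OR]: Redundant reservoir 2 is down=not, Forward caliper 2 faulted=not, Inboard pad sensor 2 trips=not, South wheel cylinder 2 trips=not → no input occurs → does not occur.
Service line 2 inoperative [OR]: Upper bleed valve 2 is inoperative=not, Booster path 2 inoperative=not → no input occurs → does not occur.
Braking system failure [OR]: Rear circuit lost=not, Rear circuit 2 unavailable=not, Service line 2 inoperative=not → no input occurs → does not occur.

No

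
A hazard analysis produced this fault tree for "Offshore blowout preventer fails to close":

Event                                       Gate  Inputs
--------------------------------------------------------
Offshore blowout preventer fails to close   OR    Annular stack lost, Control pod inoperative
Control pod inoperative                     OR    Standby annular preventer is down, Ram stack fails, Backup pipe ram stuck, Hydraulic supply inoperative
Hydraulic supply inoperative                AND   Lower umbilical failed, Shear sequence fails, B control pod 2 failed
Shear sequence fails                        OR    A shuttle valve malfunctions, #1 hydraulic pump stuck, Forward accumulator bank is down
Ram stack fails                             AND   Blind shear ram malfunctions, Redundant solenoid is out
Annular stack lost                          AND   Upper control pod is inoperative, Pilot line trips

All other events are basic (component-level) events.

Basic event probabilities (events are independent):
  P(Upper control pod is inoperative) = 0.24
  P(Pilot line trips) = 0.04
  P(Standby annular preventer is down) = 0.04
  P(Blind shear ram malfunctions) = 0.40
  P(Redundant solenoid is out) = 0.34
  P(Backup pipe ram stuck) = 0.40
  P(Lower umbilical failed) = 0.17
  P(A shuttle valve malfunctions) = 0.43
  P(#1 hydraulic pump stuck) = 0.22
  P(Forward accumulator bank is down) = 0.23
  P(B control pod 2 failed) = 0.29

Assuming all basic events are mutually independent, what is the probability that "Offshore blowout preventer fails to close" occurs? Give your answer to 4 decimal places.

0.5231

P(Annular stack lost) [AND] = 0.24 × 0.04 = 0.009600
P(Ram stack fails) [AND] = 0.40 × 0.34 = 0.136000
P(Shear sequence fails) [OR] = 1 − (1−0.43) × (1−0.22) × (1−0.23) = 0.657658
P(Hydraulic supply inoperative) [AND] = 0.17 × 0.657658 × 0.29 = 0.032423
P(Control pod inoperative) [OR] = 1 − (1−0.04) × (1−0.136000) × (1−0.40) × (1−0.032423) = 0.518472
P(Offshore blowout preventer fails to close) [OR] = 1 − (1−0.009600) × (1−0.518472) = 0.523095
Rounded to 4 decimal places: P(Offshore blowout preventer fails to close) ≈ 0.5231.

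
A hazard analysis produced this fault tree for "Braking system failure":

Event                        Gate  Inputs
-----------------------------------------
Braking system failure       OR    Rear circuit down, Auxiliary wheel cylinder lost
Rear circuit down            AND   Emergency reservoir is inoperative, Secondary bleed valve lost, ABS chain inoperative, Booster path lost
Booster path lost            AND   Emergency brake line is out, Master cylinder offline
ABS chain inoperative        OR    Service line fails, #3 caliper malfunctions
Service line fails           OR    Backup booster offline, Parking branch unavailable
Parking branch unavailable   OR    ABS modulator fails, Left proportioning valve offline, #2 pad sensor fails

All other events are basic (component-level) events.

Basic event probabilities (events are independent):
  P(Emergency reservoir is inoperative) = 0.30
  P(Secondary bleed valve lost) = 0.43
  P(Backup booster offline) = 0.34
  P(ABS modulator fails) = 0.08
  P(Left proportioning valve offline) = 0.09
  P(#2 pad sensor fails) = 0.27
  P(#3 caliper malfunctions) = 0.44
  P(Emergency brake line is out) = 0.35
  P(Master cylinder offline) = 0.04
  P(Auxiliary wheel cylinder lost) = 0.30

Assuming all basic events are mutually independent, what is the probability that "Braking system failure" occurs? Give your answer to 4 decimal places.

0.3010

P(Parking branch unavailable) [OR] = 1 − (1−0.08) × (1−0.09) × (1−0.27) = 0.388844
P(Service line fails) [OR] = 1 − (1−0.34) × (1−0.388844) = 0.596637
P(ABS chain inoperative) [OR] = 1 − (1−0.596637) × (1−0.44) = 0.774117
P(Booster path lost) [AND] = 0.35 × 0.04 = 0.014000
P(Rear circuit down) [AND] = 0.30 × 0.43 × 0.774117 × 0.014000 = 0.001398
P(Braking system failure) [OR] = 1 − (1−0.001398) × (1−0.30) = 0.300979
Rounded to 4 decimal places: P(Braking system failure) ≈ 0.3010.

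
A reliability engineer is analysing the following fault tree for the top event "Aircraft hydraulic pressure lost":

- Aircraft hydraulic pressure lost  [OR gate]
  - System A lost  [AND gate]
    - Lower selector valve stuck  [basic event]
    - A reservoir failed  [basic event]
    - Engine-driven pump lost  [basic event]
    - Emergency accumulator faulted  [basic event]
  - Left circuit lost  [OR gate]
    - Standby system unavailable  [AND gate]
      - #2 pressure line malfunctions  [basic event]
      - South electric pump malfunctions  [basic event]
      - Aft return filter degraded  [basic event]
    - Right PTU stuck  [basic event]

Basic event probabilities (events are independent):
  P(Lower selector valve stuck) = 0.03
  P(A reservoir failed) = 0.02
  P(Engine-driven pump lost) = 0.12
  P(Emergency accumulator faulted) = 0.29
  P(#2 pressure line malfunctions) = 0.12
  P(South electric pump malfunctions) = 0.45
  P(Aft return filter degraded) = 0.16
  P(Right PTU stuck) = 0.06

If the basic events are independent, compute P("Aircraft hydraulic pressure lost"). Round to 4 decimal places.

0.0681

P(System A lost) [AND] = 0.03 × 0.02 × 0.12 × 0.29 = 0.000021
P(Standby system unavailable) [AND] = 0.12 × 0.45 × 0.16 = 0.008640
P(Left circuit lost) [OR] = 1 − (1−0.008640) × (1−0.06) = 0.068122
P(Aircraft hydraulic pressure lost) [OR] = 1 − (1−0.000021) × (1−0.068122) = 0.068142
Rounded to 4 decimal places: P(Aircraft hydraulic pressure lost) ≈ 0.0681.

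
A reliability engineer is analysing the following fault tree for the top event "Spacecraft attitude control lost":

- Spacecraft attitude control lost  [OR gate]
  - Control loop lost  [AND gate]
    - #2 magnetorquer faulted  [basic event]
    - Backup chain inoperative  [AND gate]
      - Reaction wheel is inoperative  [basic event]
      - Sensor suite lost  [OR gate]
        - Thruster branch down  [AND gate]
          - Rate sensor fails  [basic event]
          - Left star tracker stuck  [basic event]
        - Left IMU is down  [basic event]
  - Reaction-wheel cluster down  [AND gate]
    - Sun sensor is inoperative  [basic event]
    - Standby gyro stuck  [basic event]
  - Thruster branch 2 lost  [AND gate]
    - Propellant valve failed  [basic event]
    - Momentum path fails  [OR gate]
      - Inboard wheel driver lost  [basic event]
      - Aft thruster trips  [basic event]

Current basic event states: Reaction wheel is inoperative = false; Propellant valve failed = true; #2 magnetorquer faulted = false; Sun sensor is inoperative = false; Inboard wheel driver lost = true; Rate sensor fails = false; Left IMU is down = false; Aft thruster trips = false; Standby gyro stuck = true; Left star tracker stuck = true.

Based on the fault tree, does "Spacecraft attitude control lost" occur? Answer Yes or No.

Thruster branch down [AND]: Rate sensor fails=not, Left star tracker stuck=occurs → not all inputs occur → does not occur.
Sensor suite lost [OR]: Thruster branch down=not, Left IMU is down=not → no input occurs → does not occur.
Backup chain inoperative [AND]: Reaction wheel is inoperative=not, Sensor suite lost=not → not all inputs occur → does not occur.
Control loop lost [AND]: #2 magnetorquer faulted=not, Backup chain inoperative=not → not all inputs occur → does not occur.
Reaction-wheel cluster down [AND]: Sun sensor is inoperative=not, Standby gyro stuck=occurs → not all inputs occur → does not occur.
Momentum path fails [OR]: Inboard wheel driver lost=occurs, Aft thruster trips=not → at least one input occurs → occurs.
Thruster branch 2 lost [AND]: Propellant valve failed=occurs, Momentum path fails=occurs → all inputs occur → occurs.
Spacecraft attitude control lost [OR]: Control loop lost=not, Reaction-wheel cluster down=not, Thruster branch 2 lost=occurs → at least one input occurs → occurs.

Yes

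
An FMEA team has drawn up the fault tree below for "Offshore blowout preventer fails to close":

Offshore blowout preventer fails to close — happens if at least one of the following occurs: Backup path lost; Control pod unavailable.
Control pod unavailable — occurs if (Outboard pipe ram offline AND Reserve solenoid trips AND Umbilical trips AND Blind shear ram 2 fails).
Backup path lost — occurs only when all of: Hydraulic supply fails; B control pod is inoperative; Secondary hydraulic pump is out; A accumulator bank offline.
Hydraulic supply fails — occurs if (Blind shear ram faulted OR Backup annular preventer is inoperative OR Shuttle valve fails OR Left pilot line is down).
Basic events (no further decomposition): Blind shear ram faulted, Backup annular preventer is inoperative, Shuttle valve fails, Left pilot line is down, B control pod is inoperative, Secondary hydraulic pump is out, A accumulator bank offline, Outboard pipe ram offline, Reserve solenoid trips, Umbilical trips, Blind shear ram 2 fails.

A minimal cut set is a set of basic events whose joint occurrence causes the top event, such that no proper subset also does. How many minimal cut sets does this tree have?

5

Hydraulic supply fails [OR]: union of children's cut sets → 4 cut set(s).
Backup path lost [AND]: one cut set from each child combined → 4 × 1 × 1 × 1 = 4 cut set(s).
Control pod unavailable [AND]: one cut set from each child combined → 1 × 1 × 1 × 1 = 1 cut set(s).
Offshore blowout preventer fails to close [OR]: union of children's cut sets → 5 cut set(s).
Minimal cut sets: {A accumulator bank offline, B control pod is inoperative, Blind shear ram faulted, Secondary hydraulic pump is out}; {A accumulator bank offline, B control pod is inoperative, Backup annular preventer is inoperative, Secondary hydraulic pump is out}; {A accumulator bank offline, B control pod is inoperative, Secondary hydraulic pump is out, Shuttle valve fails}; {A accumulator bank offline, B control pod is inoperative, Left pilot line is down, Secondary hydraulic pump is out}; {Blind shear ram 2 fails, Outboard pipe ram offline, Reserve solenoid trips, Umbilical trips}.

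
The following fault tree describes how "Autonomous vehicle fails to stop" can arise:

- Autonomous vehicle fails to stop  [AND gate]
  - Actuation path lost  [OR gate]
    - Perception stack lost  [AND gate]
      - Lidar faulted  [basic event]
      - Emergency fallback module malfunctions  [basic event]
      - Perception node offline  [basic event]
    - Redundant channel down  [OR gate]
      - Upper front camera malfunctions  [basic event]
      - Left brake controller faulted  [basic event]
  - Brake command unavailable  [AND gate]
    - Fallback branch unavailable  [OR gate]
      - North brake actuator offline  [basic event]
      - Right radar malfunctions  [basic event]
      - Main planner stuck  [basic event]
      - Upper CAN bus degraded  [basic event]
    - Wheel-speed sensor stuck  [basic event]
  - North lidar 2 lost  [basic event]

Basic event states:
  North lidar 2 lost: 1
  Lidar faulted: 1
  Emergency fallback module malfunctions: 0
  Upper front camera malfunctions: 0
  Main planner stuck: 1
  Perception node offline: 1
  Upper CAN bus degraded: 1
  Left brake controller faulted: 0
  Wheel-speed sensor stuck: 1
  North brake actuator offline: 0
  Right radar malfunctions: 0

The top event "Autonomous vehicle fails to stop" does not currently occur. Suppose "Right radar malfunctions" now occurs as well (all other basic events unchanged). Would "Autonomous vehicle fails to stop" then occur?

No

Counterfactual: set "Right radar malfunctions" to occurred.
Perception stack lost [AND]: Lidar faulted=occurs, Emergency fallback module malfunctions=not, Perception node offline=occurs → not all inputs occur → does not occur.
Redundant channel down [OR]: Upper front camera malfunctions=not, Left brake controller faulted=not → no input occurs → does not occur.
Actuation path lost [OR]: Perception stack lost=not, Redundant channel down=not → no input occurs → does not occur.
Fallback branch unavailable [OR]: North brake actuator offline=not, Right radar malfunctions=occurs, Main planner stuck=occurs, Upper CAN bus degraded=occurs → at least one input occurs → occurs.
Brake command unavailable [AND]: Fallback branch unavailable=occurs, Wheel-speed sensor stuck=occurs → all inputs occur → occurs.
Autonomous vehicle fails to stop [AND]: Actuation path lost=not, Brake command unavailable=occurs, North lidar 2 lost=occurs → not all inputs occur → does not occur.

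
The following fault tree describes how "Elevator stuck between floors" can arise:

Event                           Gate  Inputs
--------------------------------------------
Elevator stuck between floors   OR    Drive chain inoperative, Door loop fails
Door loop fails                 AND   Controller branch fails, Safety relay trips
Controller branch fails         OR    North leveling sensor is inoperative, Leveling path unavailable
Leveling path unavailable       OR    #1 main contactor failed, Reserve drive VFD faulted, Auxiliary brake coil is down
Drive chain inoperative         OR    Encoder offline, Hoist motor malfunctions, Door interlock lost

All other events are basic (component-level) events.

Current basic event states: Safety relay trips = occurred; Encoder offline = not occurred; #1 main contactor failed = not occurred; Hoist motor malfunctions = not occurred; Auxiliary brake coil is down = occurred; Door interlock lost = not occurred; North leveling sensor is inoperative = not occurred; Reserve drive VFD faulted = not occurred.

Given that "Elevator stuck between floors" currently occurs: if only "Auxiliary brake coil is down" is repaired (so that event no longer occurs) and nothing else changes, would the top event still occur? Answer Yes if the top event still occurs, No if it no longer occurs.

No

Counterfactual: set "Auxiliary brake coil is down" to not occurred.
Drive chain inoperative [OR]: Encoder offline=not, Hoist motor malfunctions=not, Door interlock lost=not → no input occurs → does not occur.
Leveling path unavailable [OR]: #1 main contactor failed=not, Reserve drive VFD faulted=not, Auxiliary brake coil is down=not → no input occurs → does not occur.
Controller branch fails [OR]: North leveling sensor is inoperative=not, Leveling path unavailable=not → no input occurs → does not occur.
Door loop fails [AND]: Controller branch fails=not, Safety relay trips=occurs → not all inputs occur → does not occur.
Elevator stuck between floors [OR]: Drive chain inoperative=not, Door loop fails=not → no input occurs → does not occur.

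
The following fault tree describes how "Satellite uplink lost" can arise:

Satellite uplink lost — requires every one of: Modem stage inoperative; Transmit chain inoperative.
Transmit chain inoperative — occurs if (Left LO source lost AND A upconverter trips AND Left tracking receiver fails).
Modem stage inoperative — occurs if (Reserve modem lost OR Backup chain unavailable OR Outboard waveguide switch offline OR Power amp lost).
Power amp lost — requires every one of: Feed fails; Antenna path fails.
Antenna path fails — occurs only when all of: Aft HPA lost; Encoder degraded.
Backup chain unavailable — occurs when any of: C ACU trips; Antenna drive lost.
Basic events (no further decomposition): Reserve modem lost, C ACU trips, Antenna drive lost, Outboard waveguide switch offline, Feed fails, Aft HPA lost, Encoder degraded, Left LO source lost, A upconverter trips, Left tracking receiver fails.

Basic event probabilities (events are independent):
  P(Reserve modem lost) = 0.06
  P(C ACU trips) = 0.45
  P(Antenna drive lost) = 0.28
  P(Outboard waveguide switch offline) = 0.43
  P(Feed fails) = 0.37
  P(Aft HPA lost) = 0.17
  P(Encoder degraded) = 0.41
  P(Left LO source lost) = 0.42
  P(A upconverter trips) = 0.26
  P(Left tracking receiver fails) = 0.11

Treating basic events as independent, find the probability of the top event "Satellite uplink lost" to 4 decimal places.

0.0095

P(Backup chain unavailable) [OR] = 1 − (1−0.45) × (1−0.28) = 0.604000
P(Antenna path fails) [AND] = 0.17 × 0.41 = 0.069700
P(Power amp lost) [AND] = 0.37 × 0.069700 = 0.025789
P(Modem stage inoperative) [OR] = 1 − (1−0.06) × (1−0.604000) × (1−0.43) × (1−0.025789) = 0.793295
P(Transmit chain inoperative) [AND] = 0.42 × 0.26 × 0.11 = 0.012012
P(Satellite uplink lost) [AND] = 0.793295 × 0.012012 = 0.009529
Rounded to 4 decimal places: P(Satellite uplink lost) ≈ 0.0095.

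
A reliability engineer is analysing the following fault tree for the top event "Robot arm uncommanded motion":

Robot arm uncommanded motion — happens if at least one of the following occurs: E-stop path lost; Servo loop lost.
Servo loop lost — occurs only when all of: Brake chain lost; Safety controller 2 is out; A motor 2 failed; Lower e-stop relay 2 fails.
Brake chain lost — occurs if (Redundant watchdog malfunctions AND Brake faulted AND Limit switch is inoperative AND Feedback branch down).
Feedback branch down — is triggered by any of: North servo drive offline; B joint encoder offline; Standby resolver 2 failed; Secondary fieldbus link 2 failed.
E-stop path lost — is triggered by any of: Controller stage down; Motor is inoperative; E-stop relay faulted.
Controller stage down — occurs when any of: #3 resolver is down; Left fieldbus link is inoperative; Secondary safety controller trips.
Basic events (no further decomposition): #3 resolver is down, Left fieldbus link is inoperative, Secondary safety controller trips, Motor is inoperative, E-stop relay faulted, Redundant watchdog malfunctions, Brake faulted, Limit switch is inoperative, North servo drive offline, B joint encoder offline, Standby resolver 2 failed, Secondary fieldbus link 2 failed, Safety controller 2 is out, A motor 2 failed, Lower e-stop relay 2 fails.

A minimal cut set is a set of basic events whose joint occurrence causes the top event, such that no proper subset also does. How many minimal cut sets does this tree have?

Controller stage down [OR]: union of children's cut sets → 3 cut set(s).
E-stop path lost [OR]: union of children's cut sets → 5 cut set(s).
Feedback branch down [OR]: union of children's cut sets → 4 cut set(s).
Brake chain lost [AND]: one cut set from each child combined → 1 × 1 × 1 × 4 = 4 cut set(s).
Servo loop lost [AND]: one cut set from each child combined → 4 × 1 × 1 × 1 = 4 cut set(s).
Robot arm uncommanded motion [OR]: union of children's cut sets → 9 cut set(s).
Minimal cut sets: {#3 resolver is down}; {Left fieldbus link is inoperative}; {Secondary safety controller trips}; {Motor is inoperative}; {E-stop relay faulted}; {A motor 2 failed, Brake faulted, Limit switch is inoperative, Lower e-stop relay 2 fails, North servo drive offline, Redundant watchdog malfunctions, Safety controller 2 is out}; {A motor 2 failed, B joint encoder offline, Brake faulted, Limit switch is inoperative, Lower e-stop relay 2 fails, Redundant watchdog malfunctions, Safety controller 2 is out}; {A motor 2 failed, Brake faulted, Limit switch is inoperative, Lower e-stop relay 2 fails, Redundant watchdog malfunctions, Safety controller 2 is out, Standby resolver 2 failed}; {A motor 2 failed, Brake faulted, Limit switch is inoperative, Lower e-stop relay 2 fails, Redundant watchdog malfunctions, Safety controller 2 is out, Secondary fieldbus link 2 failed}.

9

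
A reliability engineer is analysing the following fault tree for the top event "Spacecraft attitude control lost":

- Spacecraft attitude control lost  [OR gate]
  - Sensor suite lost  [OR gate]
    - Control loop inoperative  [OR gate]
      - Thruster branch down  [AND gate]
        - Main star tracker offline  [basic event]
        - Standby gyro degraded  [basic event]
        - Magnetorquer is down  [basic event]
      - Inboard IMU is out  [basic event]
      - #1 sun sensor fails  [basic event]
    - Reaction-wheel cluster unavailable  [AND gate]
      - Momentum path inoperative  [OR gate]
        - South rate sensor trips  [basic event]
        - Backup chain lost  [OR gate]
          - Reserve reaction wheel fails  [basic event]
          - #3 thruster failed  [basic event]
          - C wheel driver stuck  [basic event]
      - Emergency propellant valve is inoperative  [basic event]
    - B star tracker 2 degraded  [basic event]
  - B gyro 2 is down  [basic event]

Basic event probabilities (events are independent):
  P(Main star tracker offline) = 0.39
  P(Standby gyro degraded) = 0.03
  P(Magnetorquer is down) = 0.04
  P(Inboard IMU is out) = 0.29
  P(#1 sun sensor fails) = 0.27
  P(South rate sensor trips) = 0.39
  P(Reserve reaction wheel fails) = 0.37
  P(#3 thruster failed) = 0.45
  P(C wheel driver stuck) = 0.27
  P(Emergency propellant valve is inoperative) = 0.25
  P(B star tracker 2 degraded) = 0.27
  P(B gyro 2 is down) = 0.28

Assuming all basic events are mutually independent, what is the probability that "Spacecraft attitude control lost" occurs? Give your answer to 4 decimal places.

P(Thruster branch down) [AND] = 0.39 × 0.03 × 0.04 = 0.000468
P(Control loop inoperative) [OR] = 1 − (1−0.000468) × (1−0.29) × (1−0.27) = 0.481943
P(Backup chain lost) [OR] = 1 − (1−0.37) × (1−0.45) × (1−0.27) = 0.747055
P(Momentum path inoperative) [OR] = 1 − (1−0.39) × (1−0.747055) = 0.845704
P(Reaction-wheel cluster unavailable) [AND] = 0.845704 × 0.25 = 0.211426
P(Sensor suite lost) [OR] = 1 − (1−0.481943) × (1−0.211426) × (1−0.27) = 0.701776
P(Spacecraft attitude control lost) [OR] = 1 − (1−0.701776) × (1−0.28) = 0.785279
Rounded to 4 decimal places: P(Spacecraft attitude control lost) ≈ 0.7853.

0.7853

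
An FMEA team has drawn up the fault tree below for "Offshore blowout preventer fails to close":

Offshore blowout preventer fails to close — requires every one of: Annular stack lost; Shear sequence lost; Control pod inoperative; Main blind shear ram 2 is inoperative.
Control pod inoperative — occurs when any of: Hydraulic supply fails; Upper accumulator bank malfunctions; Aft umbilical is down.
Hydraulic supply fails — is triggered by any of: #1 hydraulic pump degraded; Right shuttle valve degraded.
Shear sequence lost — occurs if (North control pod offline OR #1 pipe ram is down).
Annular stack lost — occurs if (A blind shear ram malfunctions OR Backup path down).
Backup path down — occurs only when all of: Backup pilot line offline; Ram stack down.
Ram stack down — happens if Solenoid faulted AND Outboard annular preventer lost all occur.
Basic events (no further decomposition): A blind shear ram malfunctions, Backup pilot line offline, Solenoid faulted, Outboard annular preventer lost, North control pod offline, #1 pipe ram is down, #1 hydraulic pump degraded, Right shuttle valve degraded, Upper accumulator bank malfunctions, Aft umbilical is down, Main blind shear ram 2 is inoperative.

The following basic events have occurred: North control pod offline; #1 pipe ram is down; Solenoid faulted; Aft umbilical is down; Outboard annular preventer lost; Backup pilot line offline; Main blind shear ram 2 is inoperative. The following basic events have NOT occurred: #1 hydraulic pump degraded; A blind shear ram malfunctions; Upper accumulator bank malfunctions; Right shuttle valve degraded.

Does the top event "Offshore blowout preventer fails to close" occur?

Ram stack down [AND]: Solenoid faulted=occurs, Outboard annular preventer lost=occurs → all inputs occur → occurs.
Backup path down [AND]: Backup pilot line offline=occurs, Ram stack down=occurs → all inputs occur → occurs.
Annular stack lost [OR]: A blind shear ram malfunctions=not, Backup path down=occurs → at least one input occurs → occurs.
Shear sequence lost [OR]: North control pod offline=occurs, #1 pipe ram is down=occurs → at least one input occurs → occurs.
Hydraulic supply fails [OR]: #1 hydraulic pump degraded=not, Right shuttle valve degraded=not → no input occurs → does not occur.
Control pod inoperative [OR]: Hydraulic supply fails=not, Upper accumulator bank malfunctions=not, Aft umbilical is down=occurs → at least one input occurs → occurs.
Offshore blowout preventer fails to close [AND]: Annular stack lost=occurs, Shear sequence lost=occurs, Control pod inoperative=occurs, Main blind shear ram 2 is inoperative=occurs → all inputs occur → occurs.

Yes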